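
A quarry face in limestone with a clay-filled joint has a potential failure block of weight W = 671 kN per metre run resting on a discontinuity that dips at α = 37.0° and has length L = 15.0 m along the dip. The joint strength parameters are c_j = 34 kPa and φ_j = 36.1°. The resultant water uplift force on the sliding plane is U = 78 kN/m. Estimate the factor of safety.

Resolving the block weight along and normal to the plane and applying the Mohr–Coulomb strength on the joint:
N' = W cosα − U = 671·cos37.0° − 78 = 457.9 kN/m
Driving force T = W sinα = 671·sin37.0° = 403.8 kN/m
Resisting force R = c_j·L + N'·tanφ_j = 34·15.0 + 457.9·tan36.1° = 510.0 + 333.9 = 843.9 kN/m
FS = R / T = 843.9 / 403.8 = 2.090

FS = 2.09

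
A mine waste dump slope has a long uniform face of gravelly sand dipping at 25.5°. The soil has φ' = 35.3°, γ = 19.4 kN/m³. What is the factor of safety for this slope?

For a dry cohesionless infinite slope the factor of safety is FS = tanφ' / tanβ.
FS = tan35.3° / tan25.5° = 0.7080 / 0.4770 = 1.484

FS = 1.48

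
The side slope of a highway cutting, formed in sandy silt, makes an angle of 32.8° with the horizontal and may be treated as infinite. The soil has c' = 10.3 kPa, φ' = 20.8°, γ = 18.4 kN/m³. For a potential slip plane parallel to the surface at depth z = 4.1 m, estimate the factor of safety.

For an infinite slope with a slip plane parallel to the surface (no pore pressure): FS = [c' + γz cos²β tanφ'] / [γz sinβ cosβ].
γz = 18.4·4.1 = 75.44 kN/m²
Numerator = 10.3 + 75.44·cos²32.8°·tan20.8° = 10.3 + 75.44·0.7066·0.3799 = 30.548 kPa
Denominator = 75.44·sin32.8°·cos32.8° = 75.44·0.5417·0.8406 = 34.351 kPa
FS = 30.548 / 34.351 = 0.889

FS = 0.89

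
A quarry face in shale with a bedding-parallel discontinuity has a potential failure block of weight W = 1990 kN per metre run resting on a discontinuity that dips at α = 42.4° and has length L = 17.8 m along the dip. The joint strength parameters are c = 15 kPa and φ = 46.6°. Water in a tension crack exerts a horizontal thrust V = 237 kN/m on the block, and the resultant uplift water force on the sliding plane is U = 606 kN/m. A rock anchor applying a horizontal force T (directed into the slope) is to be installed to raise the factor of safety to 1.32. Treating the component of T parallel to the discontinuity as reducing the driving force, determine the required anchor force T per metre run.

Resolving forces along and normal to the sliding plane, with the horizontal anchor force T adding T·sinα to the effective normal force and T·cosα acting up the plane against the driving force:
FS = [cL + (W cosα − U − V sinα + T sinα) tanφ] / [W sinα + V cosα − T cosα]
Without the anchor: N' = 703.7 kN/m, driving T_d = 1516.9 kN/m, resisting R = 15·17.8 + 703.7·tan46.6° = 1011.2 kN/m, FS = 0.67.
Setting FS = 1.32 and solving for T:
1.32·(1516.9 − T cos42.4°) = 1011.2 + T sin42.4°·tan46.6°
T·(sin42.4°·tan46.6° + 1.32·cos42.4°) = 1.32·1516.9 − 1011.2
T·(0.6743·1.0575 + 1.32·0.7385) = 2002.3 − 1011.2 = 991.1
T·1.6878 = 991.1
T = 587.2 kN/m

T = 587 kN/m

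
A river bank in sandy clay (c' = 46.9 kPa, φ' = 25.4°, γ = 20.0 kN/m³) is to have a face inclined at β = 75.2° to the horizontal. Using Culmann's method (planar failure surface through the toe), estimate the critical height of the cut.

Culmann's analysis gives the critical failure plane at α_cr = (β + φ')/2 = (75.2 + 25.4)/2 = 50.3°, and the critical height
H_c = (4c'/γ) · sinβ cosφ' / [1 − cos(β − φ')]
    = (4·46.9/20.0) · sin75.2°·cos25.4° / [1 − cos(49.8°)]
    = 9.380 · 0.9668·0.9033 / [1 − 0.6455]
    = 9.380 · 0.8734 / 0.3545
    = 23.11 m

H_c = 23.11 m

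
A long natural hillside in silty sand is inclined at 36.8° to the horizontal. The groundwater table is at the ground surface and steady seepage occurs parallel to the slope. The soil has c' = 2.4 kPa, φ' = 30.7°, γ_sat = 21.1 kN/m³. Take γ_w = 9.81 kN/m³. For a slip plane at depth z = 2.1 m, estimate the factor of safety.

FS = 0.54

With seepage parallel to the slope and the water table at the surface, the effective normal stress on the slip plane uses the buoyant unit weight γ' = γ_sat − γ_w while the driving shear stress uses γ_sat:
FS = [c' + γ' z cos²β tanφ'] / [γ_sat z sinβ cosβ]
γ' = 21.1 − 9.81 = 11.29 kN/m³
Numerator = 2.4 + 11.29·2.1·cos²36.8°·tan30.7° = 2.4 + 11.29·2.1·0.6412·0.5938 = 11.426 kPa
Denominator = 21.1·2.1·sin36.8°·cos36.8° = 21.1·2.1·0.5990·0.8007 = 21.254 kPa
FS = 11.426 / 21.254 = 0.538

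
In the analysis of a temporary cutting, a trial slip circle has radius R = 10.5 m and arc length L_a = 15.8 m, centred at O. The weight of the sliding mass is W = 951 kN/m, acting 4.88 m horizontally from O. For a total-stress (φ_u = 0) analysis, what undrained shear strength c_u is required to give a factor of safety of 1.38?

FS = c_u·L_a·R / (W·d), so c_u = FS·W·d / (L_a·R).
c_u = 1.38·951·4.88 / (15.80·10.5) = 6404.4 / 165.90 = 38.60 kPa

c_u = 38.6 kPa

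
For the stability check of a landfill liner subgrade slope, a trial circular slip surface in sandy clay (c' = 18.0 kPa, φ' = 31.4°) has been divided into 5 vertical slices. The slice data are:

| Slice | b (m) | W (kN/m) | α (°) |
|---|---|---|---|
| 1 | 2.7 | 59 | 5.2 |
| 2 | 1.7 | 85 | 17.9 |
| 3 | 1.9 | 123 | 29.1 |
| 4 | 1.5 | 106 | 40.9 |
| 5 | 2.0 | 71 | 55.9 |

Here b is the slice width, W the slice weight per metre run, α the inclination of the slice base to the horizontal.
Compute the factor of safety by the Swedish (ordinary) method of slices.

Ordinary method of slices: FS = Σ[c'·Δl_i + (W_i cosα_i)·tanφ'] / Σ W_i sinα_i, with Δl_i = b_i / cosα_i.
Slice 1: Δl = 2.7/cos5.2° = 2.711 m; N'_1 = 59·cos5.2° = 58.8; c'Δl = 48.80; W sinα = 5.3
Slice 2: Δl = 1.7/cos17.9° = 1.786 m; N'_2 = 85·cos17.9° = 80.9; c'Δl = 32.16; W sinα = 26.1
Slice 3: Δl = 1.9/cos29.1° = 2.174 m; N'_3 = 123·cos29.1° = 107.5; c'Δl = 39.14; W sinα = 59.8
Slice 4: Δl = 1.5/cos40.9° = 1.985 m; N'_4 = 106·cos40.9° = 80.1; c'Δl = 35.72; W sinα = 69.4
Slice 5: Δl = 2.0/cos55.9° = 3.567 m; N'_5 = 71·cos55.9° = 39.8; c'Δl = 64.21; W sinα = 58.8
Σc'Δl = 220.0 kN/m; ΣN' = 367.0 kN/m; ΣW sinα = 219.5 kN/m
Resisting = 220.0 + 367.0·tan31.4° = 220.0 + 224.0 = 444.1 kN/m
FS = 444.1 / 219.5 = 2.023

FS = 2.02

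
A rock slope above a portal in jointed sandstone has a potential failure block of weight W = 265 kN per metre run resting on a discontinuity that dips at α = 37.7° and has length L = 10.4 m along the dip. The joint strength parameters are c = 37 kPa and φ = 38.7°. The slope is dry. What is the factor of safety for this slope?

FS = 3.41

Resolving the block weight along and normal to the plane and applying the Mohr–Coulomb strength on the joint:
N' = W cosα = 265·cos37.7° = 209.7 kN/m
Driving force T = W sinα = 265·sin37.7° = 162.1 kN/m
Resisting force R = c·L + N'·tanφ = 37·10.4 + 209.7·tan38.7° = 384.8 + 168.0 = 552.8 kN/m
FS = R / T = 552.8 / 162.1 = 3.411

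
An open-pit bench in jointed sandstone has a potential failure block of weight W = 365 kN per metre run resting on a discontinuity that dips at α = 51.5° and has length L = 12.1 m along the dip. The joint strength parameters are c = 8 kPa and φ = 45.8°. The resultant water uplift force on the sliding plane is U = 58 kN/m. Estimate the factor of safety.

Resolving the block weight along and normal to the plane and applying the Mohr–Coulomb strength on the joint:
N' = W cosα − U = 365·cos51.5° − 58 = 169.2 kN/m
Driving force T = W sinα = 365·sin51.5° = 285.7 kN/m
Resisting force R = c·L + N'·tanφ = 8·12.1 + 169.2·tan45.8° = 96.8 + 174.0 = 270.8 kN/m
FS = R / T = 270.8 / 285.7 = 0.948

FS = 0.95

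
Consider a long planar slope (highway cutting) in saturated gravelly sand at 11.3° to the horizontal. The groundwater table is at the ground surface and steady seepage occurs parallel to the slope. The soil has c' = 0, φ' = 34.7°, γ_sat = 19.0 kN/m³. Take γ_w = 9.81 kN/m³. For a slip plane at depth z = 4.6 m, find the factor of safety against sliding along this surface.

With seepage parallel to the slope and the water table at the surface, the effective normal stress on the slip plane uses the buoyant unit weight γ' = γ_sat − γ_w while the driving shear stress uses γ_sat:
FS = [c' + γ' z cos²β tanφ'] / [γ_sat z sinβ cosβ]
(For c' = 0 this reduces to FS = (γ'/γ_sat)·tanφ'/tanβ.)
γ' = 19.0 − 9.81 = 9.19 kN/m³
Numerator = 0.0 + 9.19·4.6·cos²11.3°·tan34.7° = 0.0 + 9.19·4.6·0.9616·0.6924 = 28.148 kPa
Denominator = 19.0·4.6·sin11.3°·cos11.3° = 19.0·4.6·0.1959·0.9806 = 16.794 kPa
FS = 28.148 / 16.794 = 1.676

FS = 1.68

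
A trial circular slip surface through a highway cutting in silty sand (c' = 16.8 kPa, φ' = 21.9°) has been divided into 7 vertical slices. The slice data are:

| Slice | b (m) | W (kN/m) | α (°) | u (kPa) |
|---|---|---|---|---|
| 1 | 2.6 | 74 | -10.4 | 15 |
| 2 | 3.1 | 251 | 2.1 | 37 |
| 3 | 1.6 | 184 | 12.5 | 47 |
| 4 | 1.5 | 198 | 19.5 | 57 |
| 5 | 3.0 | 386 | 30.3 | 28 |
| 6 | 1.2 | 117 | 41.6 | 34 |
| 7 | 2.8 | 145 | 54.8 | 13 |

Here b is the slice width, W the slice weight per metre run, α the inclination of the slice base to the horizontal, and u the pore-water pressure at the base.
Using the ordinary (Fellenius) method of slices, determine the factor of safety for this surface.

Ordinary method of slices: FS = Σ[c'·Δl_i + (W_i cosα_i − u_i·Δl_i)·tanφ'] / Σ W_i sinα_i, with Δl_i = b_i / cosα_i.
Slice 1: Δl = 2.6/cos(-10.4°) = 2.643 m; N'_1 = 74·cos(-10.4°) − 15·2.643 = 33.1; c'Δl = 44.41; W sinα = -13.4
Slice 2: Δl = 3.1/cos2.1° = 3.102 m; N'_2 = 251·cos2.1° − 37·3.102 = 136.1; c'Δl = 52.12; W sinα = 9.2
Slice 3: Δl = 1.6/cos12.5° = 1.639 m; N'_3 = 184·cos12.5° − 47·1.639 = 102.6; c'Δl = 27.53; W sinα = 39.8
Slice 4: Δl = 1.5/cos19.5° = 1.591 m; N'_4 = 198·cos19.5° − 57·1.591 = 95.9; c'Δl = 26.73; W sinα = 66.1
Slice 5: Δl = 3.0/cos30.3° = 3.475 m; N'_5 = 386·cos30.3° − 28·3.475 = 236.0; c'Δl = 58.37; W sinα = 194.7
Slice 6: Δl = 1.2/cos41.6° = 1.605 m; N'_6 = 117·cos41.6° − 34·1.605 = 32.9; c'Δl = 26.96; W sinα = 77.7
Slice 7: Δl = 2.8/cos54.8° = 4.857 m; N'_7 = 145·cos54.8° − 13·4.857 = 20.4; c'Δl = 81.61; W sinα = 118.5
Σc'Δl = 317.7 kN/m; ΣN' = 657.1 kN/m; ΣW sinα = 492.7 kN/m
Resisting = 317.7 + 657.1·tan21.9° = 317.7 + 264.1 = 581.9 kN/m
FS = 581.9 / 492.7 = 1.181

FS = 1.18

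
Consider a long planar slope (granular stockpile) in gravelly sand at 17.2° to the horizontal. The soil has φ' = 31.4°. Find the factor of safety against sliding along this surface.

For a dry cohesionless infinite slope the factor of safety is FS = tanφ' / tanβ.
FS = tan31.4° / tan17.2° = 0.6104 / 0.3096 = 1.972

FS = 1.97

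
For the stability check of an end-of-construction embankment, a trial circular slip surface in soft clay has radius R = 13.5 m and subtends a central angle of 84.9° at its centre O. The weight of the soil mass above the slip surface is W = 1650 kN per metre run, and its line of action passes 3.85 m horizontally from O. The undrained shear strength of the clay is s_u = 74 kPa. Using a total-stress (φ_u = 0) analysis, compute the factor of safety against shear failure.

FS = 3.15

Taking moments about the centre O, the resisting moment is provided by the undrained shear strength acting along the arc:
Arc length L_a = R·θ = 13.5·(84.9°·π/180) = 13.5·1.4818 = 20.00 m
M_R = s_u·L_a·R = 74·20.00·13.5 = 19984.1 kN·m/m
M_D = W·d = 1650·3.85 = 6352.5 kN·m/m
FS = M_R / M_D = 19984.1 / 6352.5 = 3.146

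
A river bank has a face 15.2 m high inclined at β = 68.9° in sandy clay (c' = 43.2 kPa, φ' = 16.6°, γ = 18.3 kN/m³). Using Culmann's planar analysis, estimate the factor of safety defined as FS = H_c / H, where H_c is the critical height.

H_c = (4c'/γ) · sinβ cosφ' / [1 − cos(β − φ')]
    = (4·43.2/18.3) · sin68.9°·cos16.6° / [1 − cos52.3°]
    = 9.443 · 0.8941 / 0.3885 = 21.73 m
FS = H_c / H = 21.73 / 15.2 = 1.430

FS = 1.43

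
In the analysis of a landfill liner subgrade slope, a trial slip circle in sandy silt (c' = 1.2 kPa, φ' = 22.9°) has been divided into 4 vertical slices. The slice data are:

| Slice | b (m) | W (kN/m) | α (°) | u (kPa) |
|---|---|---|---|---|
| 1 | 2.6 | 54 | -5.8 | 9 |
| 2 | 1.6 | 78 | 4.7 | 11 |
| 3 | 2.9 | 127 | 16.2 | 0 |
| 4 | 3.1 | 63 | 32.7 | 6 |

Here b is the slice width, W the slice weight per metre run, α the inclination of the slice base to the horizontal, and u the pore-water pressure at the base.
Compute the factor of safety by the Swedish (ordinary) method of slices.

Ordinary method of slices: FS = Σ[c'·Δl_i + (W_i cosα_i − u_i·Δl_i)·tanφ'] / Σ W_i sinα_i, with Δl_i = b_i / cosα_i.
Slice 1: Δl = 2.6/cos(-5.8°) = 2.613 m; N'_1 = 54·cos(-5.8°) − 9·2.613 = 30.2; c'Δl = 3.14; W sinα = -5.5
Slice 2: Δl = 1.6/cos4.7° = 1.605 m; N'_2 = 78·cos4.7° − 11·1.605 = 60.1; c'Δl = 1.93; W sinα = 6.4
Slice 3: Δl = 2.9/cos16.2° = 3.020 m; N'_3 = 127·cos16.2° − 0·3.020 = 122.0; c'Δl = 3.62; W sinα = 35.4
Slice 4: Δl = 3.1/cos32.7° = 3.684 m; N'_4 = 63·cos32.7° − 6·3.684 = 30.9; c'Δl = 4.42; W sinα = 34.0
Σc'Δl = 13.1 kN/m; ΣN' = 243.2 kN/m; ΣW sinα = 70.4 kN/m
Resisting = 13.1 + 243.2·tan22.9° = 13.1 + 102.7 = 115.8 kN/m
FS = 115.8 / 70.4 = 1.645

FS = 1.65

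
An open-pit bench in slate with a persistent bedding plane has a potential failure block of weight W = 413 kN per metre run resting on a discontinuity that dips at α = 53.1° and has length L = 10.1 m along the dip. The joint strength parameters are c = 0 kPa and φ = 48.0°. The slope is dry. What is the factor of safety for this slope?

Resolving the block weight along and normal to the plane and applying the Mohr–Coulomb strength on the joint:
N' = W cosα = 413·cos53.1° = 248.0 kN/m
Driving force T = W sinα = 413·sin53.1° = 330.3 kN/m
Resisting force R = c·L + N'·tanφ = 0·10.1 + 248.0·tan48.0° = 0.0 + 275.4 = 275.4 kN/m
FS = R / T = 275.4 / 330.3 = 0.834

FS = 0.83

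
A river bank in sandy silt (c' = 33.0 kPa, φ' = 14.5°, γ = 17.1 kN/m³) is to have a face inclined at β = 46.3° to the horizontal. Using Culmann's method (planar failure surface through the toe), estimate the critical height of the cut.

Culmann's analysis gives the critical failure plane at α_cr = (β + φ')/2 = (46.3 + 14.5)/2 = 30.4°, and the critical height
H_c = (4c'/γ) · sinβ cosφ' / [1 − cos(β − φ')]
    = (4·33.0/17.1) · sin46.3°·cos14.5° / [1 − cos(31.8°)]
    = 7.719 · 0.7230·0.9681 / [1 − 0.8499]
    = 7.719 · 0.6999 / 0.1501
    = 35.99 m

H_c = 35.99 m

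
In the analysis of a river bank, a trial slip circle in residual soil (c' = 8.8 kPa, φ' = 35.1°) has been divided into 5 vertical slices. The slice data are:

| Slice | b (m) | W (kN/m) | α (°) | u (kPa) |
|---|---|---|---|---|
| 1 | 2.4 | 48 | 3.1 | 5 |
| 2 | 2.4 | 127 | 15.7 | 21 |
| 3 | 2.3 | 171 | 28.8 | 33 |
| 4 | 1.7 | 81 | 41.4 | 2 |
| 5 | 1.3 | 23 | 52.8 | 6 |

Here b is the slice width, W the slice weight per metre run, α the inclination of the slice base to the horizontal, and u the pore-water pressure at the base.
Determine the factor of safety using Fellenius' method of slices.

FS = 1.38

Ordinary method of slices: FS = Σ[c'·Δl_i + (W_i cosα_i − u_i·Δl_i)·tanφ'] / Σ W_i sinα_i, with Δl_i = b_i / cosα_i.
Slice 1: Δl = 2.4/cos3.1° = 2.404 m; N'_1 = 48·cos3.1° − 5·2.404 = 35.9; c'Δl = 21.15; W sinα = 2.6
Slice 2: Δl = 2.4/cos15.7° = 2.493 m; N'_2 = 127·cos15.7° − 21·2.493 = 69.9; c'Δl = 21.94; W sinα = 34.4
Slice 3: Δl = 2.3/cos28.8° = 2.625 m; N'_3 = 171·cos28.8° − 33·2.625 = 63.2; c'Δl = 23.10; W sinα = 82.4
Slice 4: Δl = 1.7/cos41.4° = 2.266 m; N'_4 = 81·cos41.4° − 2·2.266 = 56.2; c'Δl = 19.94; W sinα = 53.6
Slice 5: Δl = 1.3/cos52.8° = 2.150 m; N'_5 = 23·cos52.8° − 6·2.150 = 1.0; c'Δl = 18.92; W sinα = 18.3
Σc'Δl = 105.1 kN/m; ΣN' = 226.3 kN/m; ΣW sinα = 191.2 kN/m
Resisting = 105.1 + 226.3·tan35.1° = 105.1 + 159.0 = 264.1 kN/m
FS = 264.1 / 191.2 = 1.381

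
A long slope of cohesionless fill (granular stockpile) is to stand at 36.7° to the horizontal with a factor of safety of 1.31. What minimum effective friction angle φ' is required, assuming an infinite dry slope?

φ' = 44.3°

FS = tanφ'/tanβ ⇒ tanφ' = FS · tanβ = 1.31 · tan36.7° = 0.9764
φ' = arctan(0.9764) = 44.32°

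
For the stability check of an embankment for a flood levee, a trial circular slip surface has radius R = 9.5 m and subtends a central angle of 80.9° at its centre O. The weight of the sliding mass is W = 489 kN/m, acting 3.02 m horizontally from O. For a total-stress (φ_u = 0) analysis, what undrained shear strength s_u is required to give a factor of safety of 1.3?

s_u = 15.1 kPa

FS = s_u·L_a·R / (W·d), so s_u = FS·W·d / (L_a·R).
Arc length L_a = R·θ = 9.5·(80.9°·π/180) = 9.5·1.4120 = 13.41 m
s_u = 1.3·489·3.02 / (13.41·9.5) = 1919.8 / 127.43 = 15.07 kPa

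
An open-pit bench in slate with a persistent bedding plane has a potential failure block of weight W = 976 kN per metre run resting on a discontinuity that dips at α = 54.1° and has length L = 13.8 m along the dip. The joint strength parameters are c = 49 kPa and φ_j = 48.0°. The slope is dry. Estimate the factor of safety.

FS = 1.66

Resolving the block weight along and normal to the plane and applying the Mohr–Coulomb strength on the joint:
N' = W cosα = 976·cos54.1° = 572.3 kN/m
Driving force T = W sinα = 976·sin54.1° = 790.6 kN/m
Resisting force R = c·L + N'·tanφ_j = 49·13.8 + 572.3·tan48.0° = 676.2 + 635.6 = 1311.8 kN/m
FS = R / T = 1311.8 / 790.6 = 1.659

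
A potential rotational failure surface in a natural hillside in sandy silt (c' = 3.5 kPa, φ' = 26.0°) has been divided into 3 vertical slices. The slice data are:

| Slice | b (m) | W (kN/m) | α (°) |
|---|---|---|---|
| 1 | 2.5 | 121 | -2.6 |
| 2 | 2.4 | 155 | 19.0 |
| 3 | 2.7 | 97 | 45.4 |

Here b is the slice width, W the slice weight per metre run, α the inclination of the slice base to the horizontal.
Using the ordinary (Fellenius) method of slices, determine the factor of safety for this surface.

Ordinary method of slices: FS = Σ[c'·Δl_i + (W_i cosα_i)·tanφ'] / Σ W_i sinα_i, with Δl_i = b_i / cosα_i.
Slice 1: Δl = 2.5/cos(-2.6°) = 2.503 m; N'_1 = 121·cos(-2.6°) = 120.9; c'Δl = 8.76; W sinα = -5.5
Slice 2: Δl = 2.4/cos19.0° = 2.538 m; N'_2 = 155·cos19.0° = 146.6; c'Δl = 8.88; W sinα = 50.5
Slice 3: Δl = 2.7/cos45.4° = 3.845 m; N'_3 = 97·cos45.4° = 68.1; c'Δl = 13.46; W sinα = 69.1
Σc'Δl = 31.1 kN/m; ΣN' = 335.5 kN/m; ΣW sinα = 114.0 kN/m
Resisting = 31.1 + 335.5·tan26.0° = 31.1 + 163.7 = 194.8 kN/m
FS = 194.8 / 114.0 = 1.708

FS = 1.71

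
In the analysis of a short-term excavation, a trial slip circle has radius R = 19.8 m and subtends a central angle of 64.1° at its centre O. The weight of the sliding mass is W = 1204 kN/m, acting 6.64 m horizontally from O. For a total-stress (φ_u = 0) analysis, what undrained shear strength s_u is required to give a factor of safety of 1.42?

s_u = 25.9 kPa

FS = s_u·L_a·R / (W·d), so s_u = FS·W·d / (L_a·R).
Arc length L_a = R·θ = 19.8·(64.1°·π/180) = 19.8·1.1188 = 22.15 m
s_u = 1.42·1204·6.64 / (22.15·19.8) = 11352.3 / 438.60 = 25.88 kPa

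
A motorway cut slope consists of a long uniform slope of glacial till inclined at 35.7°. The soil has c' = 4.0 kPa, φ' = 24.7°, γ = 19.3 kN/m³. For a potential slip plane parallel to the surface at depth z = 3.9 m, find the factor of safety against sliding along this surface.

For an infinite slope with a slip plane parallel to the surface (no pore pressure): FS = [c' + γz cos²β tanφ'] / [γz sinβ cosβ].
γz = 19.3·3.9 = 75.27 kN/m²
Numerator = 4.0 + 75.27·cos²35.7°·tan24.7° = 4.0 + 75.27·0.6595·0.4599 = 26.831 kPa
Denominator = 75.27·sin35.7°·cos35.7° = 75.27·0.5835·0.8121 = 35.669 kPa
FS = 26.831 / 35.669 = 0.752

FS = 0.75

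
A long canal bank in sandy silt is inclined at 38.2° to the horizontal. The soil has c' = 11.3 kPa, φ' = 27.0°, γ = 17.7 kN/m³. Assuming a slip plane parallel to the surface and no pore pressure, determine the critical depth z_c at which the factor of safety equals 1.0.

Setting FS = 1.00 in FS = [c' + γz cos²β tanφ'] / [γz sinβ cosβ] and solving for z:
z = c' / [γ cosβ (FS·sinβ − cosβ·tanφ')]
  = 11.3 / [17.7·cos38.2°·(1.00·sin38.2° − cos38.2°·tan27.0°)]
  = 11.3 / [17.7·0.7859·(1.00·0.6184 − 0.7859·0.5095)]
  = 11.3 / 3.0322 = 3.727 m

z_c = 3.73 m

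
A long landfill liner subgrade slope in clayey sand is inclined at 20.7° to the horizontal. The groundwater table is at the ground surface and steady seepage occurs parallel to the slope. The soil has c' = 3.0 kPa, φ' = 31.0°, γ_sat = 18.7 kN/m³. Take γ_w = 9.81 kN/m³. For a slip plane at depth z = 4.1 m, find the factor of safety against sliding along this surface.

FS = 0.87

With seepage parallel to the slope and the water table at the surface, the effective normal stress on the slip plane uses the buoyant unit weight γ' = γ_sat − γ_w while the driving shear stress uses γ_sat:
FS = [c' + γ' z cos²β tanφ'] / [γ_sat z sinβ cosβ]
γ' = 18.7 − 9.81 = 8.89 kN/m³
Numerator = 3.0 + 8.89·4.1·cos²20.7°·tan31.0° = 3.0 + 8.89·4.1·0.8751·0.6009 = 22.164 kPa
Denominator = 18.7·4.1·sin20.7°·cos20.7° = 18.7·4.1·0.3535·0.9354 = 25.351 kPa
FS = 22.164 / 25.351 = 0.874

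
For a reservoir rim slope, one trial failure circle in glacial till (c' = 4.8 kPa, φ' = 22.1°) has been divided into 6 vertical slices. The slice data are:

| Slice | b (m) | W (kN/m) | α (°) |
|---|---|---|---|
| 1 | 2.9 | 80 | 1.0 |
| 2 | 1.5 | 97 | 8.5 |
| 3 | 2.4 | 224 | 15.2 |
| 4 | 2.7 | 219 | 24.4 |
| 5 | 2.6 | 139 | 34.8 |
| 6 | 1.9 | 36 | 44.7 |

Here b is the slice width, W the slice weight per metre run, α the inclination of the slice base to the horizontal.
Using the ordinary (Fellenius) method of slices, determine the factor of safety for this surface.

Ordinary method of slices: FS = Σ[c'·Δl_i + (W_i cosα_i)·tanφ'] / Σ W_i sinα_i, with Δl_i = b_i / cosα_i.
Slice 1: Δl = 2.9/cos1.0° = 2.900 m; N'_1 = 80·cos1.0° = 80.0; c'Δl = 13.92; W sinα = 1.4
Slice 2: Δl = 1.5/cos8.5° = 1.517 m; N'_2 = 97·cos8.5° = 95.9; c'Δl = 7.28; W sinα = 14.3
Slice 3: Δl = 2.4/cos15.2° = 2.487 m; N'_3 = 224·cos15.2° = 216.2; c'Δl = 11.94; W sinα = 58.7
Slice 4: Δl = 2.7/cos24.4° = 2.965 m; N'_4 = 219·cos24.4° = 199.4; c'Δl = 14.23; W sinα = 90.5
Slice 5: Δl = 2.6/cos34.8° = 3.166 m; N'_5 = 139·cos34.8° = 114.1; c'Δl = 15.20; W sinα = 79.3
Slice 6: Δl = 1.9/cos44.7° = 2.673 m; N'_6 = 36·cos44.7° = 25.6; c'Δl = 12.83; W sinα = 25.3
Σc'Δl = 75.4 kN/m; ΣN' = 731.3 kN/m; ΣW sinα = 269.6 kN/m
Resisting = 75.4 + 731.3·tan22.1° = 75.4 + 296.9 = 372.3 kN/m
FS = 372.3 / 269.6 = 1.381

FS = 1.38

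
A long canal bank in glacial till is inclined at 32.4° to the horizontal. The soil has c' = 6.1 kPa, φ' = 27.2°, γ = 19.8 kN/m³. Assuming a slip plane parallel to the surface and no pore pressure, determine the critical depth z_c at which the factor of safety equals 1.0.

z_c = 3.58 m

Setting FS = 1.00 in FS = [c' + γz cos²β tanφ'] / [γz sinβ cosβ] and solving for z:
z = c' / [γ cosβ (FS·sinβ − cosβ·tanφ')]
  = 6.1 / [19.8·cos32.4°·(1.00·sin32.4° − cos32.4°·tan27.2°)]
  = 6.1 / [19.8·0.8443·(1.00·0.5358 − 0.8443·0.5139)]
  = 6.1 / 1.7036 = 3.581 m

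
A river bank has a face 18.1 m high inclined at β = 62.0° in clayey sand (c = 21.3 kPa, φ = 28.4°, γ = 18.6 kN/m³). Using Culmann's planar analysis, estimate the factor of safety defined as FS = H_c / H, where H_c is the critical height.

FS = 1.18

H_c = (4c/γ) · sinβ cosφ / [1 − cos(β − φ)]
    = (4·21.3/18.6) · sin62.0°·cos28.4° / [1 − cos33.6°]
    = 4.581 · 0.7767 / 0.1671 = 21.29 m
FS = H_c / H = 21.29 / 18.1 = 1.176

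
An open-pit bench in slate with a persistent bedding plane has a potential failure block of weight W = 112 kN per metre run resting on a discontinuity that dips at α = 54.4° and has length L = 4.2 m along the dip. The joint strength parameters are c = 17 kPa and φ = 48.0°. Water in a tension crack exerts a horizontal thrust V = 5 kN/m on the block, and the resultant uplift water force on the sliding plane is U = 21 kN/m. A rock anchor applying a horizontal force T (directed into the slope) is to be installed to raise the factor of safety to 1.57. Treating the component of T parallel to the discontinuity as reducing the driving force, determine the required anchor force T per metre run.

T = 17 kN/m

Resolving forces along and normal to the sliding plane, with the horizontal anchor force T adding T·sinα to the effective normal force and T·cosα acting up the plane against the driving force:
FS = [cL + (W cosα − U − V sinα + T sinα) tanφ] / [W sinα + V cosα − T cosα]
Without the anchor: N' = 40.1 kN/m, driving T_d = 94.0 kN/m, resisting R = 17·4.2 + 40.1·tan48.0° = 116.0 kN/m, FS = 1.23.
Setting FS = 1.57 and solving for T:
1.57·(94.0 − T cos54.4°) = 116.0 + T sin54.4°·tan48.0°
T·(sin54.4°·tan48.0° + 1.57·cos54.4°) = 1.57·94.0 − 116.0
T·(0.8131·1.1106 + 1.57·0.5821) = 147.5 − 116.0 = 31.6
T·1.8170 = 31.6
T = 17.4 kN/m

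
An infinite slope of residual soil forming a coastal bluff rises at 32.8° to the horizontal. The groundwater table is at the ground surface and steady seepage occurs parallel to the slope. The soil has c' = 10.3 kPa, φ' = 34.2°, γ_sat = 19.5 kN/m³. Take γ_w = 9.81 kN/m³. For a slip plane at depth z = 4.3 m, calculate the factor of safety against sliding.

FS = 0.79

With seepage parallel to the slope and the water table at the surface, the effective normal stress on the slip plane uses the buoyant unit weight γ' = γ_sat − γ_w while the driving shear stress uses γ_sat:
FS = [c' + γ' z cos²β tanφ'] / [γ_sat z sinβ cosβ]
γ' = 19.5 − 9.81 = 9.69 kN/m³
Numerator = 10.3 + 9.69·4.3·cos²32.8°·tan34.2° = 10.3 + 9.69·4.3·0.7066·0.6796 = 30.307 kPa
Denominator = 19.5·4.3·sin32.8°·cos32.8° = 19.5·4.3·0.5417·0.8406 = 38.180 kPa
FS = 30.307 / 38.180 = 0.794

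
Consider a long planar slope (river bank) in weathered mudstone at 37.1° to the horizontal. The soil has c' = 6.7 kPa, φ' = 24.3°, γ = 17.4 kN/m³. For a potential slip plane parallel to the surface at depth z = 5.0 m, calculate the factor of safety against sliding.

FS = 0.76

For an infinite slope with a slip plane parallel to the surface (no pore pressure): FS = [c' + γz cos²β tanφ'] / [γz sinβ cosβ].
γz = 17.4·5.0 = 87.00 kN/m²
Numerator = 6.7 + 87.00·cos²37.1°·tan24.3° = 6.7 + 87.00·0.6361·0.4515 = 31.689 kPa
Denominator = 87.00·sin37.1°·cos37.1° = 87.00·0.6032·0.7976 = 41.856 kPa
FS = 31.689 / 41.856 = 0.757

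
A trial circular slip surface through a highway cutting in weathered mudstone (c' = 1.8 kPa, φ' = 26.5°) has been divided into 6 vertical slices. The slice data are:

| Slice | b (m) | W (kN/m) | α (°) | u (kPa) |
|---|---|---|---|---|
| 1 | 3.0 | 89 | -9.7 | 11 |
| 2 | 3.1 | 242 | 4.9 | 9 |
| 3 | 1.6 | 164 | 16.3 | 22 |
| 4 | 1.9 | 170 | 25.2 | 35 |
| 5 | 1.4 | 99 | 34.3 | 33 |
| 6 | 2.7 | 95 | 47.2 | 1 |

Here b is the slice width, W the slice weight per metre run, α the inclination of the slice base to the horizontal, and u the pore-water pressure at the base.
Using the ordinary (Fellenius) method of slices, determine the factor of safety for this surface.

FS = 1.22

Ordinary method of slices: FS = Σ[c'·Δl_i + (W_i cosα_i − u_i·Δl_i)·tanφ'] / Σ W_i sinα_i, with Δl_i = b_i / cosα_i.
Slice 1: Δl = 3.0/cos(-9.7°) = 3.044 m; N'_1 = 89·cos(-9.7°) − 11·3.044 = 54.2; c'Δl = 5.48; W sinα = -15.0
Slice 2: Δl = 3.1/cos4.9° = 3.111 m; N'_2 = 242·cos4.9° − 9·3.111 = 213.1; c'Δl = 5.60; W sinα = 20.7
Slice 3: Δl = 1.6/cos16.3° = 1.667 m; N'_3 = 164·cos16.3° − 22·1.667 = 120.7; c'Δl = 3.00; W sinα = 46.0
Slice 4: Δl = 1.9/cos25.2° = 2.100 m; N'_4 = 170·cos25.2° − 35·2.100 = 80.3; c'Δl = 3.78; W sinα = 72.4
Slice 5: Δl = 1.4/cos34.3° = 1.695 m; N'_5 = 99·cos34.3° − 33·1.695 = 25.9; c'Δl = 3.05; W sinα = 55.8
Slice 6: Δl = 2.7/cos47.2° = 3.974 m; N'_6 = 95·cos47.2° − 1·3.974 = 60.6; c'Δl = 7.15; W sinα = 69.7
Σc'Δl = 28.1 kN/m; ΣN' = 554.9 kN/m; ΣW sinα = 249.6 kN/m
Resisting = 28.1 + 554.9·tan26.5° = 28.1 + 276.6 = 304.7 kN/m
FS = 304.7 / 249.6 = 1.221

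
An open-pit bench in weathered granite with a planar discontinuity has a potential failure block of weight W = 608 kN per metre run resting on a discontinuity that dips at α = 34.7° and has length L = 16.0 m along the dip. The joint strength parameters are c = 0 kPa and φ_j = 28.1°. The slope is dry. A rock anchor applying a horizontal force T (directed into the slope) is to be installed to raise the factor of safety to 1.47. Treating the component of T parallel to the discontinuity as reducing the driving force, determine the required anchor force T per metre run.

Resolving forces along and normal to the sliding plane, with the horizontal anchor force T adding T·sinα to the effective normal force and T·cosα acting up the plane against the driving force:
FS = [cL + (W cosα + T sinα) tanφ_j] / [W sinα − T cosα]
Without the anchor: N' = 499.9 kN/m, driving T_d = 346.1 kN/m, resisting R = 0·16.0 + 499.9·tan28.1° = 266.9 kN/m, FS = 0.77.
Setting FS = 1.47 and solving for T:
1.47·(346.1 − T cos34.7°) = 266.9 + T sin34.7°·tan28.1°
T·(sin34.7°·tan28.1° + 1.47·cos34.7°) = 1.47·346.1 − 266.9
T·(0.5693·0.5340 + 1.47·0.8221) = 508.8 − 266.9 = 241.9
T·1.5125 = 241.9
T = 159.9 kN/m

T = 160 kN/m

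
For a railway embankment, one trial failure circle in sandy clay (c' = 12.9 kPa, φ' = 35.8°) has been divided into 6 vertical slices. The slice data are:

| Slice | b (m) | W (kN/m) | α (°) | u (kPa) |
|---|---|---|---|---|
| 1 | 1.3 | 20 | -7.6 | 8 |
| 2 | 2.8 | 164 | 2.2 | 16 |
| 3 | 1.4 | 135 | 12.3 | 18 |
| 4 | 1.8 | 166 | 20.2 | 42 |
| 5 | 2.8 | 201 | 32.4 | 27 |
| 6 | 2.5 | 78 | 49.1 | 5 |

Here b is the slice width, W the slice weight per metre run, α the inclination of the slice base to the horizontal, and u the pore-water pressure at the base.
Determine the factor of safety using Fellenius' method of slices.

Ordinary method of slices: FS = Σ[c'·Δl_i + (W_i cosα_i − u_i·Δl_i)·tanφ'] / Σ W_i sinα_i, with Δl_i = b_i / cosα_i.
Slice 1: Δl = 1.3/cos(-7.6°) = 1.312 m; N'_1 = 20·cos(-7.6°) − 8·1.312 = 9.3; c'Δl = 16.92; W sinα = -2.6
Slice 2: Δl = 2.8/cos2.2° = 2.802 m; N'_2 = 164·cos2.2° − 16·2.802 = 119.0; c'Δl = 36.15; W sinα = 6.3
Slice 3: Δl = 1.4/cos12.3° = 1.433 m; N'_3 = 135·cos12.3° − 18·1.433 = 106.1; c'Δl = 18.48; W sinα = 28.8
Slice 4: Δl = 1.8/cos20.2° = 1.918 m; N'_4 = 166·cos20.2° − 42·1.918 = 75.2; c'Δl = 24.74; W sinα = 57.3
Slice 5: Δl = 2.8/cos32.4° = 3.316 m; N'_5 = 201·cos32.4° − 27·3.316 = 80.2; c'Δl = 42.78; W sinα = 107.7
Slice 6: Δl = 2.5/cos49.1° = 3.818 m; N'_6 = 78·cos49.1° − 5·3.818 = 32.0; c'Δl = 49.26; W sinα = 59.0
Σc'Δl = 188.3 kN/m; ΣN' = 421.9 kN/m; ΣW sinα = 256.4 kN/m
Resisting = 188.3 + 421.9·tan35.8° = 188.3 + 304.3 = 492.6 kN/m
FS = 492.6 / 256.4 = 1.921

FS = 1.92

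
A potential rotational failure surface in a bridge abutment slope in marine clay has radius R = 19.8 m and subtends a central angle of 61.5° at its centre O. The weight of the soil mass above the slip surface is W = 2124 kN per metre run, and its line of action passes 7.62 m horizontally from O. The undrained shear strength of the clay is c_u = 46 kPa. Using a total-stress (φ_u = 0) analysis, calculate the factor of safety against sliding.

Taking moments about the centre O, the resisting moment is provided by the undrained shear strength acting along the arc:
Arc length L_a = R·θ = 19.8·(61.5°·π/180) = 19.8·1.0734 = 21.25 m
M_R = c_u·L_a·R = 46·21.25·19.8 = 19357.1 kN·m/m
M_D = W·d = 2124·7.62 = 16184.9 kN·m/m
FS = M_R / M_D = 19357.1 / 16184.9 = 1.196

FS = 1.20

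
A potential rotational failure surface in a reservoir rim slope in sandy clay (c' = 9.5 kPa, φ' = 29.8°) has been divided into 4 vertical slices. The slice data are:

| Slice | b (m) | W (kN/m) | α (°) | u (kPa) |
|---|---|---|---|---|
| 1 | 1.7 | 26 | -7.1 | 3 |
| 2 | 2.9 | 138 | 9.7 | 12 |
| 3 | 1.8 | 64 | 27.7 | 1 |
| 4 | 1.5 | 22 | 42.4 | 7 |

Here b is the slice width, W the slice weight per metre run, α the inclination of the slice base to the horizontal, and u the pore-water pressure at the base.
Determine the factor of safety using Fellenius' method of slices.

FS = 2.86

Ordinary method of slices: FS = Σ[c'·Δl_i + (W_i cosα_i − u_i·Δl_i)·tanφ'] / Σ W_i sinα_i, with Δl_i = b_i / cosα_i.
Slice 1: Δl = 1.7/cos(-7.1°) = 1.713 m; N'_1 = 26·cos(-7.1°) − 3·1.713 = 20.7; c'Δl = 16.27; W sinα = -3.2
Slice 2: Δl = 2.9/cos9.7° = 2.942 m; N'_2 = 138·cos9.7° − 12·2.942 = 100.7; c'Δl = 27.95; W sinα = 23.3
Slice 3: Δl = 1.8/cos27.7° = 2.033 m; N'_3 = 64·cos27.7° − 1·2.033 = 54.6; c'Δl = 19.31; W sinα = 29.7
Slice 4: Δl = 1.5/cos42.4° = 2.031 m; N'_4 = 22·cos42.4° − 7·2.031 = 2.0; c'Δl = 19.30; W sinα = 14.8
Σc'Δl = 82.8 kN/m; ΣN' = 178.0 kN/m; ΣW sinα = 64.6 kN/m
Resisting = 82.8 + 178.0·tan29.8° = 82.8 + 102.0 = 184.8 kN/m
FS = 184.8 / 64.6 = 2.860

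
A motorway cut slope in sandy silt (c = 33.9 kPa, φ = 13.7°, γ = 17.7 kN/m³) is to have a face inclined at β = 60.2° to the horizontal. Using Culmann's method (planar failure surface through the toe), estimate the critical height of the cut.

H_c = 20.72 m

Culmann's analysis gives the critical failure plane at α_cr = (β + φ)/2 = (60.2 + 13.7)/2 = 37.0°, and the critical height
H_c = (4c/γ) · sinβ cosφ / [1 − cos(β − φ)]
    = (4·33.9/17.7) · sin60.2°·cos13.7° / [1 − cos(46.5°)]
    = 7.661 · 0.8678·0.9715 / [1 − 0.6884]
    = 7.661 · 0.8431 / 0.3116
    = 20.72 m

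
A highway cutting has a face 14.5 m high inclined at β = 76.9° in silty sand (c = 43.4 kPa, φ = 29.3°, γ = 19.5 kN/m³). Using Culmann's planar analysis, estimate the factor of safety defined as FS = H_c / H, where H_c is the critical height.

H_c = (4c/γ) · sinβ cosφ / [1 − cos(β − φ)]
    = (4·43.4/19.5) · sin76.9°·cos29.3° / [1 − cos47.6°]
    = 8.903 · 0.8494 / 0.3257 = 23.22 m
FS = H_c / H = 23.22 / 14.5 = 1.601

FS = 1.60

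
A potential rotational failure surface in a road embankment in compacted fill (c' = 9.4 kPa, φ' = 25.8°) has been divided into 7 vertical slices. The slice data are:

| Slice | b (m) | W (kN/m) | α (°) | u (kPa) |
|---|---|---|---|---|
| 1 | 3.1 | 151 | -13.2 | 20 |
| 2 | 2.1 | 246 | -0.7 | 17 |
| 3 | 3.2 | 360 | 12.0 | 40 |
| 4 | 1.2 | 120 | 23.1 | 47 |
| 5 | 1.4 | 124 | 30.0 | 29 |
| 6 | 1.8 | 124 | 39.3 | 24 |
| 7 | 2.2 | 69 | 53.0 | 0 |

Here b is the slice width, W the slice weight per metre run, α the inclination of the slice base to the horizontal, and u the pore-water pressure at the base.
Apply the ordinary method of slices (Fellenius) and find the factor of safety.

FS = 1.80

Ordinary method of slices: FS = Σ[c'·Δl_i + (W_i cosα_i − u_i·Δl_i)·tanφ'] / Σ W_i sinα_i, with Δl_i = b_i / cosα_i.
Slice 1: Δl = 3.1/cos(-13.2°) = 3.184 m; N'_1 = 151·cos(-13.2°) − 20·3.184 = 83.3; c'Δl = 29.93; W sinα = -34.5
Slice 2: Δl = 2.1/cos(-0.7°) = 2.100 m; N'_2 = 246·cos(-0.7°) − 17·2.100 = 210.3; c'Δl = 19.74; W sinα = -3.0
Slice 3: Δl = 3.2/cos12.0° = 3.271 m; N'_3 = 360·cos12.0° − 40·3.271 = 221.3; c'Δl = 30.75; W sinα = 74.8
Slice 4: Δl = 1.2/cos23.1° = 1.305 m; N'_4 = 120·cos23.1° − 47·1.305 = 49.1; c'Δl = 12.26; W sinα = 47.1
Slice 5: Δl = 1.4/cos30.0° = 1.617 m; N'_5 = 124·cos30.0° − 29·1.617 = 60.5; c'Δl = 15.20; W sinα = 62.0
Slice 6: Δl = 1.8/cos39.3° = 2.326 m; N'_6 = 124·cos39.3° − 24·2.326 = 40.1; c'Δl = 21.86; W sinα = 78.5
Slice 7: Δl = 2.2/cos53.0° = 3.656 m; N'_7 = 69·cos53.0° − 0·3.656 = 41.5; c'Δl = 34.36; W sinα = 55.1
Σc'Δl = 164.1 kN/m; ΣN' = 706.1 kN/m; ΣW sinα = 280.1 kN/m
Resisting = 164.1 + 706.1·tan25.8° = 164.1 + 341.3 = 505.5 kN/m
FS = 505.5 / 280.1 = 1.805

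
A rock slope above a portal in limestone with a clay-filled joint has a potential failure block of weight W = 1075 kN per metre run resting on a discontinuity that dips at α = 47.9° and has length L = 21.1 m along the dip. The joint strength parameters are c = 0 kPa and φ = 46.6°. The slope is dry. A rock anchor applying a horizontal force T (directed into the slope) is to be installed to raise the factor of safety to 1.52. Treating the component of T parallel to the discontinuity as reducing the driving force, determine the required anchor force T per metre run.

Resolving forces along and normal to the sliding plane, with the horizontal anchor force T adding T·sinα to the effective normal force and T·cosα acting up the plane against the driving force:
FS = [cL + (W cosα + T sinα) tanφ] / [W sinα − T cosα]
Without the anchor: N' = 720.7 kN/m, driving T_d = 797.6 kN/m, resisting R = 0·21.1 + 720.7·tan46.6° = 762.1 kN/m, FS = 0.96.
Setting FS = 1.52 and solving for T:
1.52·(797.6 − T cos47.9°) = 762.1 + T sin47.9°·tan46.6°
T·(sin47.9°·tan46.6° + 1.52·cos47.9°) = 1.52·797.6 − 762.1
T·(0.7420·1.0575 + 1.52·0.6704) = 1212.4 − 762.1 = 450.3
T·1.8037 = 450.3
T = 249.6 kN/m

T = 250 kN/m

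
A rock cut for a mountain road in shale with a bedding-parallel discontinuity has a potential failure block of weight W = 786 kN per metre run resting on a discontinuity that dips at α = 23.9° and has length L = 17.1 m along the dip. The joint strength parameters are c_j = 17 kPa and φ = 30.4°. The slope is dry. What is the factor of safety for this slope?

Resolving the block weight along and normal to the plane and applying the Mohr–Coulomb strength on the joint:
N' = W cosα = 786·cos23.9° = 718.6 kN/m
Driving force T = W sinα = 786·sin23.9° = 318.4 kN/m
Resisting force R = c_j·L + N'·tanφ = 17·17.1 + 718.6·tan30.4° = 290.7 + 421.6 = 712.3 kN/m
FS = R / T = 712.3 / 318.4 = 2.237

FS = 2.24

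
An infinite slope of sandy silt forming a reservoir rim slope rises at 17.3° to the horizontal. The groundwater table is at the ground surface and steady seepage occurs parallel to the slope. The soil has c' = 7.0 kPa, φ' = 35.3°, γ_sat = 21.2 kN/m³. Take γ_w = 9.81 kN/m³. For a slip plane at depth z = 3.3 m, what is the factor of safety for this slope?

FS = 1.57

With seepage parallel to the slope and the water table at the surface, the effective normal stress on the slip plane uses the buoyant unit weight γ' = γ_sat − γ_w while the driving shear stress uses γ_sat:
FS = [c' + γ' z cos²β tanφ'] / [γ_sat z sinβ cosβ]
γ' = 21.2 − 9.81 = 11.39 kN/m³
Numerator = 7.0 + 11.39·3.3·cos²17.3°·tan35.3° = 7.0 + 11.39·3.3·0.9116·0.7080 = 31.260 kPa
Denominator = 21.2·3.3·sin17.3°·cos17.3° = 21.2·3.3·0.2974·0.9548 = 19.863 kPa
FS = 31.260 / 19.863 = 1.574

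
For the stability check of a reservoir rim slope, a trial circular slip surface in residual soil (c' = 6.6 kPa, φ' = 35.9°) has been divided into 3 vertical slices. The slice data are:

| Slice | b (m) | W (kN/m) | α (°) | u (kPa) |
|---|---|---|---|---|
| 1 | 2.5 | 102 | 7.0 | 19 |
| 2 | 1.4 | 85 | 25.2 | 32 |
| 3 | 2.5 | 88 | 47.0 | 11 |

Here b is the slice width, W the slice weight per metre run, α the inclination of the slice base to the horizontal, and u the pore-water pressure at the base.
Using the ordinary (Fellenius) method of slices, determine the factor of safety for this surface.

FS = 1.10

Ordinary method of slices: FS = Σ[c'·Δl_i + (W_i cosα_i − u_i·Δl_i)·tanφ'] / Σ W_i sinα_i, with Δl_i = b_i / cosα_i.
Slice 1: Δl = 2.5/cos7.0° = 2.519 m; N'_1 = 102·cos7.0° − 19·2.519 = 53.4; c'Δl = 16.62; W sinα = 12.4
Slice 2: Δl = 1.4/cos25.2° = 1.547 m; N'_2 = 85·cos25.2° − 32·1.547 = 27.4; c'Δl = 10.21; W sinα = 36.2
Slice 3: Δl = 2.5/cos47.0° = 3.666 m; N'_3 = 88·cos47.0° − 11·3.666 = 19.7; c'Δl = 24.19; W sinα = 64.4
Σc'Δl = 51.0 kN/m; ΣN' = 100.5 kN/m; ΣW sinα = 113.0 kN/m
Resisting = 51.0 + 100.5·tan35.9° = 51.0 + 72.7 = 123.8 kN/m
FS = 123.8 / 113.0 = 1.095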